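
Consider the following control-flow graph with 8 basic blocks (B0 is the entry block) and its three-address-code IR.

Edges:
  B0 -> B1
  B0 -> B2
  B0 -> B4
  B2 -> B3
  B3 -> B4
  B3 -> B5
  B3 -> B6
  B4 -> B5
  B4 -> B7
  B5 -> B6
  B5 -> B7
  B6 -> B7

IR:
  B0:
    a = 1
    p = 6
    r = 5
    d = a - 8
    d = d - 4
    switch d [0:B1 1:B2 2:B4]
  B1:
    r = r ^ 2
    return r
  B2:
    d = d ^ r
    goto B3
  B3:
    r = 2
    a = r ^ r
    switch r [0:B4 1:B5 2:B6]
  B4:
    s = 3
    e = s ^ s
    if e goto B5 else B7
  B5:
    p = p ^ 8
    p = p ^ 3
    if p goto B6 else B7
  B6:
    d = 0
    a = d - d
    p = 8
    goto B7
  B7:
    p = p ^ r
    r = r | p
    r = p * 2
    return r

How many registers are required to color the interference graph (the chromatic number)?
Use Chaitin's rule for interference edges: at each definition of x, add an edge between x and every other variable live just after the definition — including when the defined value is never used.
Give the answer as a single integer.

Answer: 3

Working:
Per-block:
  B0 def {a,d,p,r} use ∅
  B1 def {r} use {r}
  B2 def {d} use {d,r}
  B3 def {a,r} use ∅
  B4 def {e,s} use ∅
  B5 def {p} use {p}
  B6 def {a,d,p} use ∅
  B7 def {p,r} use {p,r}

Backward fixpoint:
  B0 li=∅ lo={d,p,r}
  B1 li={r} lo=∅
  B2 li={d,p,r} lo={p}
  B3 li={p} lo={p,r}
  B4 li={p,r} lo={p,r}
  B5 li={p,r} lo={p,r}
  B6 li={r} lo={p,r}
  B7 li={p,r} lo=∅

Interfere edges:
  a: {p,r}
  d: {p,r}
  e: {p,r}
  p: {a,d,e,r,s}
  r: {a,d,e,p,s}
  s: {p,r}

Chromatic number:
  clique {a,p,r} ⇒ need ≥ 3
  assign a→R2 d→R2 e→R2 p→R0 r→R1 s→R2 — no edge inside a register ⇒ χ ≤ 3
  χ = 3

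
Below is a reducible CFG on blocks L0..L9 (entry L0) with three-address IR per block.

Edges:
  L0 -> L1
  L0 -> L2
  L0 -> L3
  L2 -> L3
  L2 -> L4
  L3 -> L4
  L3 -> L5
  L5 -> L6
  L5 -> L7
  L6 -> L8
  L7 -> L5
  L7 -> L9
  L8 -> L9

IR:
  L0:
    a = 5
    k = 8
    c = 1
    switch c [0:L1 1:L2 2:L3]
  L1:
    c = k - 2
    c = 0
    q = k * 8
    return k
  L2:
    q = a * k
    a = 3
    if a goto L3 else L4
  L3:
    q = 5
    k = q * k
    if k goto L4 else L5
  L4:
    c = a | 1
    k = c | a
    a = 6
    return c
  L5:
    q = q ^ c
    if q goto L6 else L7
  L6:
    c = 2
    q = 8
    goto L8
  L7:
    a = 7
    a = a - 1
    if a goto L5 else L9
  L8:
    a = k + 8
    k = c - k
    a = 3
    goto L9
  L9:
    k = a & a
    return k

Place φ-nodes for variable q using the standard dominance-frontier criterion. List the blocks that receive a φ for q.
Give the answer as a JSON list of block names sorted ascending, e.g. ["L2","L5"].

idom tree: L1←L0 L2←L0 L3←L0 L4←L0 L5←L3 L6←L5 L7←L5 L8←L6 L9←L5
Dom∩ at merges:
  L3: preds {L0,L2}: {L0} ∩ {L0,L2} = {L0}; idom=L0
  L4: preds {L2,L3}: {L0,L2} ∩ {L0,L3} = {L0}; idom=L0
  L5: preds {L3,L7}: {L0,L3} ∩ {L0,L3,L5,L7} = {L0,L3}; idom=L3
  L9: preds {L7,L8}: {L0,L3,L5,L7} ∩ {L0,L3,L5,L6,L8} = {L0,L3,L5}; idom=L5

Frontier:
  join L3 pred L0: · stop@L0
  join L3 pred L2: L2 stop@L0
  join L4 pred L2: L2 stop@L0
  join L4 pred L3: L3 stop@L0
  join L5 pred L3: · stop@L3
  join L5 pred L7: L7→L5 stop@L3
  join L9 pred L7: L7 stop@L5
  join L9 pred L8: L8→L6 stop@L5
  DF(L0)=∅
  DF(L1)=∅
  DF(L2)={L3,L4}
  DF(L3)={L4}
  DF(L4)=∅
  DF(L5)={L5}
  DF(L6)={L9}
  DF(L7)={L5,L9}
  DF(L8)={L9}
  DF(L9)=∅

φ for q: defs {L1,L2,L3,L5,L6}
  DF⁺ = {L3,L4,L5,L9}

Answer: ["L3", "L4", "L5", "L9"]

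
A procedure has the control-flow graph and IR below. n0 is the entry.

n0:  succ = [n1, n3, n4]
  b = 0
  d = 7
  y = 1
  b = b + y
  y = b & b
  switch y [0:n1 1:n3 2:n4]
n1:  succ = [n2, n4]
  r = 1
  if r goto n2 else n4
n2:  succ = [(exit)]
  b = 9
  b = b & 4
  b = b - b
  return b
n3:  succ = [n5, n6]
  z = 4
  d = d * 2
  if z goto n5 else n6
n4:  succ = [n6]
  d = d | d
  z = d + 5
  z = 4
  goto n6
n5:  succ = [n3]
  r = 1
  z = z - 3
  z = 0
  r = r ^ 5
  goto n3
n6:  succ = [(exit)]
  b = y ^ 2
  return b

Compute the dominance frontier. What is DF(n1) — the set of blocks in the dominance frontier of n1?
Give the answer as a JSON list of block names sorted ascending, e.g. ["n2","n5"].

idom tree: n1←n0 n2←n1 n3←n0 n4←n0 n5←n3 n6←n0
Join-block Dom:
  n3: preds {n0,n5}: {n0} ∩ {n0,n3,n5} = {n0}; idom=n0
  n4: preds {n0,n1}: {n0} ∩ {n0,n1} = {n0}; idom=n0
  n6: preds {n3,n4}: {n0,n3} ∩ {n0,n4} = {n0}; idom=n0

DF derivation:
  n3←n0: walk · to n0
  n3←n5: walk n5→n3 to n0
  n4←n0: walk · to n0
  n4←n1: walk n1 to n0
  n6←n3: walk n3 to n0
  n6←n4: walk n4 to n0
  n0: DF=∅
  n1: DF={n4}
  n2: DF=∅
  n3: DF={n3,n6}
  n4: DF={n6}
  n5: DF={n3}
  n6: DF=∅

DF(n1) = ["n4"]

Answer: ["n4"]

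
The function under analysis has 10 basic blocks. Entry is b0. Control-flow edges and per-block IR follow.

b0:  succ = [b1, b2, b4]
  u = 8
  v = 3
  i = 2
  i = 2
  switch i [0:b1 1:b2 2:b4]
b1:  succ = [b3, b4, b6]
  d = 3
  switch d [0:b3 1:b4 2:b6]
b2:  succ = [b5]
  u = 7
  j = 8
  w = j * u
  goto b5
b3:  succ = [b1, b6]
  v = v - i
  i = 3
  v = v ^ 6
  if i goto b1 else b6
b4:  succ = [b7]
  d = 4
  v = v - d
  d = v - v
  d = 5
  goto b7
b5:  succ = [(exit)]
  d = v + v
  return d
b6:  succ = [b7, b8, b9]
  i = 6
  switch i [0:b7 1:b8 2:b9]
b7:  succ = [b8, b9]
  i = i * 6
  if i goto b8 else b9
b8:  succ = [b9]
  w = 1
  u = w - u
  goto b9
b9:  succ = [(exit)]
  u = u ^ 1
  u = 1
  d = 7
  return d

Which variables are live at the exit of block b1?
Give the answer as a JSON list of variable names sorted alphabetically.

Answer: ["i", "u", "v"]

Working:
Per-block:
  b0: {i,u,v} / ∅
  b1: {d} / ∅
  b2: {j,u,w} / ∅
  b3: {i,v} / {i,v}
  b4: {d,v} / {v}
  b5: {d} / {v}
  b6: {i} / ∅
  b7: {i} / {i}
  b8: {u,w} / {u}
  b9: {d,u} / {u}

Live sets:
  b0 li=∅ lo={i,u,v}
  b1 li={i,u,v} lo={i,u,v}
  b2 li={v} lo={v}
  b3 li={i,u,v} lo={i,u,v}
  b4 li={i,u,v} lo={i,u}
  b5 li={v} lo=∅
  b6 li={u} lo={i,u}
  b7 li={i,u} lo={u}
  b8 li={u} lo={u}
  b9 li={u} lo=∅

live-out(b1) = ["i", "u", "v"]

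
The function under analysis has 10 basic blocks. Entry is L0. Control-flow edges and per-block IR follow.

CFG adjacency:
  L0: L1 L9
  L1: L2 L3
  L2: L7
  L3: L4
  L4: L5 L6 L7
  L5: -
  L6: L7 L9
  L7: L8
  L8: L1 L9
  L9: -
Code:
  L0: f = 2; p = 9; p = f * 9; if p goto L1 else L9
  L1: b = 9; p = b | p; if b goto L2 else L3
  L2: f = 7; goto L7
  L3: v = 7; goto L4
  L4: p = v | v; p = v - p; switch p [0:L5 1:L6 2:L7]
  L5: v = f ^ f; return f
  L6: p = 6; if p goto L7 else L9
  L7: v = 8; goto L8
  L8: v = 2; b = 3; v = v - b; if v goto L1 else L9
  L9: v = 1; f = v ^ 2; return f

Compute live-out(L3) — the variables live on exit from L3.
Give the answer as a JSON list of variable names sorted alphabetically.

Block summaries:
  L0: def={f,p} ue=∅
  L1: def={b,p} ue={p}
  L2: def={f} ue=∅
  L3: def={v} ue=∅
  L4: def={p} ue={v}
  L5: def={v} ue={f}
  L6: def={p} ue=∅
  L7: def={v} ue=∅
  L8: def={b,v} ue=∅
  L9: def={f,v} ue=∅

Live sets:
  live L0: ∅→{f,p}
  live L1: {f,p}→{f,p}
  live L2: {p}→{f,p}
  live L3: {f}→{f,v}
  live L4: {f,v}→{f,p}
  live L5: {f}→∅
  live L6: {f}→{f,p}
  live L7: {f,p}→{f,p}
  live L8: {f,p}→{f,p}
  live L9: ∅→∅

live-out(L3) = ["f", "v"]

Answer: ["f", "v"]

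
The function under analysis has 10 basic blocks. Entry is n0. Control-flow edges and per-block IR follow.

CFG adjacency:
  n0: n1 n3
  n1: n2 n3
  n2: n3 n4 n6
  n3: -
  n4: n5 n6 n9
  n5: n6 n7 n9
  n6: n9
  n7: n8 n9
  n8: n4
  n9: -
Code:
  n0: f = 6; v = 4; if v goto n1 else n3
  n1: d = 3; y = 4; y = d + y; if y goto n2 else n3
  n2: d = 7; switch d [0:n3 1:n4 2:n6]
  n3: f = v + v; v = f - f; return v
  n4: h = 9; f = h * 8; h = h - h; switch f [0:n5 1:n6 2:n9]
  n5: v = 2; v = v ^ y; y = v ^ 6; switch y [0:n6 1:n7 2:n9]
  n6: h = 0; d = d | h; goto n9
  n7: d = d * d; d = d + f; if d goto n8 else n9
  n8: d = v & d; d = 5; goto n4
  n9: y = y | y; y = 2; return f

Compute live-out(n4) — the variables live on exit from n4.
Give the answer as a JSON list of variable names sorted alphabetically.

Per-block:
  n0 def {f,v} use ∅
  n1 def {d,y} use ∅
  n2 def {d} use ∅
  n3 def {f,v} use {v}
  n4 def {f,h} use ∅
  n5 def {v,y} use {y}
  n6 def {d,h} use {d}
  n7 def {d} use {d,f}
  n8 def {d} use {d,v}
  n9 def {y} use {f,y}

Backward fixpoint:
  n0: in=∅ out={f,v}
  n1: in={f,v} out={f,v,y}
  n2: in={f,v,y} out={d,f,v,y}
  n3: in={v} out=∅
  n4: in={d,y} out={d,f,y}
  n5: in={d,f,y} out={d,f,v,y}
  n6: in={d,f,y} out={f,y}
  n7: in={d,f,v,y} out={d,f,v,y}
  n8: in={d,v,y} out={d,y}
  n9: in={f,y} out=∅

live-out(n4) = ["d", "f", "y"]

Answer: ["d", "f", "y"]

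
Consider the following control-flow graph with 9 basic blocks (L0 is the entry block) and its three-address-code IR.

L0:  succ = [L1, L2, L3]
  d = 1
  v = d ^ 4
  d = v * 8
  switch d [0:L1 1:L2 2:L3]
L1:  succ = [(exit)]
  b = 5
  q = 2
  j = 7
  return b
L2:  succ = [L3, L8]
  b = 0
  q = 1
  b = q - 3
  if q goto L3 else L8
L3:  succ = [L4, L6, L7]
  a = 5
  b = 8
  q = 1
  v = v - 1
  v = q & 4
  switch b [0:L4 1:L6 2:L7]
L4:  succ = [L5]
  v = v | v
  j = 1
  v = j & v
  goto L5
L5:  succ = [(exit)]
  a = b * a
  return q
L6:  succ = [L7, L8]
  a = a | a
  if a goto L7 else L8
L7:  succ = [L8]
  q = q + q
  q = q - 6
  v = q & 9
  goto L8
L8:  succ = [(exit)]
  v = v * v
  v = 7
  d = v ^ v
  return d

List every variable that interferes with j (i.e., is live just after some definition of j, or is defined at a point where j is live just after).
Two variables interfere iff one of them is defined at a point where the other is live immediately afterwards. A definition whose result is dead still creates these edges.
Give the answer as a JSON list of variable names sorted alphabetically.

Block summaries:
  L0: def={d,v} ue=∅
  L1: def={b,j,q} ue=∅
  L2: def={b,q} ue=∅
  L3: def={a,b,q,v} ue={v}
  L4: def={j,v} ue={v}
  L5: def={a} ue={a,b,q}
  L6: def={a} ue={a}
  L7: def={q,v} ue={q}
  L8: def={d,v} ue={v}

Liveness:
  L0 li=∅ lo={v}
  L1 li=∅ lo=∅
  L2 li={v} lo={v}
  L3 li={v} lo={a,b,q,v}
  L4 li={a,b,q,v} lo={a,b,q}
  L5 li={a,b,q} lo=∅
  L6 li={a,q,v} lo={q,v}
  L7 li={q} lo={v}
  L8 li={v} lo=∅

Interference:
  a — {b,j,q,v}
  b — {a,j,q,v}
  d — {v}
  j — {a,b,q,v}
  q — {a,b,j,v}
  v — {a,b,d,j,q}

N(j) = ["a", "b", "q", "v"]

Answer: ["a", "b", "q", "v"]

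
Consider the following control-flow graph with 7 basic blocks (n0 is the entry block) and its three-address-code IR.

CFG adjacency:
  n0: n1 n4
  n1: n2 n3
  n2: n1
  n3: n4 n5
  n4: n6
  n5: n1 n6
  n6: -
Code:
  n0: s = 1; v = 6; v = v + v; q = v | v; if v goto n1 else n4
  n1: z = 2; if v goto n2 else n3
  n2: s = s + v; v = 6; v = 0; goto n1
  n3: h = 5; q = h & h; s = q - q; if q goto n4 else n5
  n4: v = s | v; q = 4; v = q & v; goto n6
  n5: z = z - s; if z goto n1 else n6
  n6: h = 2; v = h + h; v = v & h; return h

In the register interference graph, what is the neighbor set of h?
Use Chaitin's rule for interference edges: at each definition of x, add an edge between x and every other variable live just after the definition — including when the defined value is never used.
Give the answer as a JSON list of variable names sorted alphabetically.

Block summaries:
  n0: {q,s,v} / ∅
  n1: {z} / {v}
  n2: {s,v} / {s,v}
  n3: {h,q,s} / ∅
  n4: {q,v} / {s,v}
  n5: {z} / {s,z}
  n6: {h,v} / ∅

Liveness:
  n0: in=∅ out={s,v}
  n1: in={s,v} out={s,v,z}
  n2: in={s,v} out={s,v}
  n3: in={v,z} out={s,v,z}
  n4: in={s,v} out=∅
  n5: in={s,v,z} out={s,v}
  n6: in=∅ out=∅

Conflict graph:
  h: {v,z}
  q: {s,v,z}
  s: {q,v,z}
  v: {h,q,s,z}
  z: {h,q,s,v}

N(h) = ["v", "z"]

Answer: ["v", "z"]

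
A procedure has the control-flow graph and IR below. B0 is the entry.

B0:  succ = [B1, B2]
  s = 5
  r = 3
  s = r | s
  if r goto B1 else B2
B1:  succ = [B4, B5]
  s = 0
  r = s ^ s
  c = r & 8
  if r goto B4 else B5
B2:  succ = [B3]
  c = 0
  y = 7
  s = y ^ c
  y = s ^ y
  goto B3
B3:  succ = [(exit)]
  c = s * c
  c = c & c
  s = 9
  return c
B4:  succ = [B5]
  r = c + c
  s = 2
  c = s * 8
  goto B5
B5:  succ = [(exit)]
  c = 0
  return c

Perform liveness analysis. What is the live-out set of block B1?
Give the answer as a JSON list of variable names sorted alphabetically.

def/use:
  B0: def={r,s} ue=∅
  B1: def={c,r,s} ue=∅
  B2: def={c,s,y} ue=∅
  B3: def={c,s} ue={c,s}
  B4: def={c,r,s} ue={c}
  B5: def={c} ue=∅

Live sets:
  B0: in=∅ out=∅
  B1: in=∅ out={c}
  B2: in=∅ out={c,s}
  B3: in={c,s} out=∅
  B4: in={c} out=∅
  B5: in=∅ out=∅

live-out(B1) = ["c"]

Answer: ["c"]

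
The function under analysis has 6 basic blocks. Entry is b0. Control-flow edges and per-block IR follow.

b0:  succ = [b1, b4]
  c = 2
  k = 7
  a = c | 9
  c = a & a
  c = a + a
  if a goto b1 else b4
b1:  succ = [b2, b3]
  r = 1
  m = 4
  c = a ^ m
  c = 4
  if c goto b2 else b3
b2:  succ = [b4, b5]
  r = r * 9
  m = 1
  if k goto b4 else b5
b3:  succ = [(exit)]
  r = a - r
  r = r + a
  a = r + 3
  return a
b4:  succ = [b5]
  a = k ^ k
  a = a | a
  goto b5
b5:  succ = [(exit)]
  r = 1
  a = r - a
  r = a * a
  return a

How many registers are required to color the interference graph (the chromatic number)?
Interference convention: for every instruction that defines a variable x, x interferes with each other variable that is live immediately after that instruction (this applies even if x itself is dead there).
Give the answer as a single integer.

Per-block:
  b0 def {a,c,k} use ∅
  b1 def {c,m,r} use {a}
  b2 def {m,r} use {k,r}
  b3 def {a,r} use {a,r}
  b4 def {a} use {k}
  b5 def {a,r} use {a}

Backward fixpoint:
  b0: in=∅ out={a,k}
  b1: in={a,k} out={a,k,r}
  b2: in={a,k,r} out={a,k}
  b3: in={a,r} out=∅
  b4: in={k} out={a}
  b5: in={a} out=∅

Interference:
  a↔{c,k,m,r}
  c↔{a,k,r}
  k↔{a,c,m,r}
  m↔{a,k,r}
  r↔{a,c,k,m}

Registers:
  clique {a,c,k,r} ⇒ need ≥ 4
  assign a→r0 c→r3 k→r1 m→r3 r→r2 — no edge inside a register ⇒ χ ≤ 4
  χ = 4

Answer: 4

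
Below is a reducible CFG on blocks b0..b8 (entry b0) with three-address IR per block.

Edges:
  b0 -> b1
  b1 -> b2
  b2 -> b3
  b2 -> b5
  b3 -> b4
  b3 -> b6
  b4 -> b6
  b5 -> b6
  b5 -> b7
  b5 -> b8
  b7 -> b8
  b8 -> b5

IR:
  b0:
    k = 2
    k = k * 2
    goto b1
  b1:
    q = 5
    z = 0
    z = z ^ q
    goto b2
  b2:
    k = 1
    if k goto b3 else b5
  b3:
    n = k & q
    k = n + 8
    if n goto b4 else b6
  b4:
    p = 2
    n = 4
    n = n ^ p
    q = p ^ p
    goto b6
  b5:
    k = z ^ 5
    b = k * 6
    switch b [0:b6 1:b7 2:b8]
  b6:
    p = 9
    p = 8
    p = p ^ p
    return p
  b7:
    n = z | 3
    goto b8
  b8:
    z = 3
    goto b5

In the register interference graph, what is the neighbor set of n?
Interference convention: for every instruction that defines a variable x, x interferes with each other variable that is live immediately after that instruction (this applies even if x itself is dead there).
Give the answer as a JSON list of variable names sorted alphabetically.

def/use:
  b0: def={k} ue=∅
  b1: def={q,z} ue=∅
  b2: def={k} ue=∅
  b3: def={k,n} ue={k,q}
  b4: def={n,p,q} ue=∅
  b5: def={b,k} ue={z}
  b6: def={p} ue=∅
  b7: def={n} ue={z}
  b8: def={z} ue=∅

Liveness:
  b0 li=∅ lo=∅
  b1 li=∅ lo={q,z}
  b2 li={q,z} lo={k,q,z}
  b3 li={k,q} lo=∅
  b4 li=∅ lo=∅
  b5 li={z} lo={z}
  b6 li=∅ lo=∅
  b7 li={z} lo=∅
  b8 li=∅ lo={z}

Interference:
  b↔{z}
  k↔{n,q,z}
  n↔{k,p}
  p↔{n}
  q↔{k,z}
  z↔{b,k,q}

N(n) = ["k", "p"]

Answer: ["k", "p"]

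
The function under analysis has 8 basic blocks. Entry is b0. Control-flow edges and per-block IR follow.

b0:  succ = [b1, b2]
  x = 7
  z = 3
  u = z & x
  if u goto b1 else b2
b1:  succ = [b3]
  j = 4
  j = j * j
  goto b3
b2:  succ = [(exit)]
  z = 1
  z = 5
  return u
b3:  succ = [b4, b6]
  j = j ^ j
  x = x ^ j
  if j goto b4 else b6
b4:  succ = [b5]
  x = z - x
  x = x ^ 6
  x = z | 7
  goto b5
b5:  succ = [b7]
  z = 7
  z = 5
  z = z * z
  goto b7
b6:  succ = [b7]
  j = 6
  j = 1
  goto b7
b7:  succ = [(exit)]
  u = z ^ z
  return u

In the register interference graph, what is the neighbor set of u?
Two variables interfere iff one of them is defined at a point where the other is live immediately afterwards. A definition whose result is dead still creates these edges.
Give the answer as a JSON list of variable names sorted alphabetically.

Answer: ["x", "z"]

Analysis:
def/use:
  b0: {u,x,z} / ∅
  b1: {j} / ∅
  b2: {z} / {u}
  b3: {j,x} / {j,x}
  b4: {x} / {x,z}
  b5: {z} / ∅
  b6: {j} / ∅
  b7: {u} / {z}

Live sets:
  b0 li=∅ lo={u,x,z}
  b1 li={x,z} lo={j,x,z}
  b2 li={u} lo=∅
  b3 li={j,x,z} lo={x,z}
  b4 li={x,z} lo=∅
  b5 li=∅ lo={z}
  b6 li={z} lo={z}
  b7 li={z} lo=∅

Conflict graph:
  j: {x,z}
  u: {x,z}
  x: {j,u,z}
  z: {j,u,x}

N(u) = ["x", "z"]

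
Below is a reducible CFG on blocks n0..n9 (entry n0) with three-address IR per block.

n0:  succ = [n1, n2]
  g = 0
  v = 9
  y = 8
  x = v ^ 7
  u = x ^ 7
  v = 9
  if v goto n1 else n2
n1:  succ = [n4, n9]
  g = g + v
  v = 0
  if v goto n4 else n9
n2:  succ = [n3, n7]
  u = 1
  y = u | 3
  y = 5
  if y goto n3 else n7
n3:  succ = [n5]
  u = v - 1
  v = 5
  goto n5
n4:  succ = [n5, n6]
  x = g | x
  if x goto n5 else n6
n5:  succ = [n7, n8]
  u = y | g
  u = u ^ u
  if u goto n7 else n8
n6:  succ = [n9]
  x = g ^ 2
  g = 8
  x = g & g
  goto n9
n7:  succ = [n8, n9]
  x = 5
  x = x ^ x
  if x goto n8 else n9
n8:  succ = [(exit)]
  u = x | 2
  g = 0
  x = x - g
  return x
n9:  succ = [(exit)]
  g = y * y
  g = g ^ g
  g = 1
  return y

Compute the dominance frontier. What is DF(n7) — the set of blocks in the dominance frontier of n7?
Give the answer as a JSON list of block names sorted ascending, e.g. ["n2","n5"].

Answer: ["n8", "n9"]

Working:
idom tree: n1←n0 n2←n0 n3←n2 n4←n1 n5←n0 n6←n4 n7←n0 n8←n0 n9←n0
Dom at joins:
  n5: preds {n3,n4}: {n0,n2,n3} ∩ {n0,n1,n4} = {n0}; idom=n0
  n7: preds {n2,n5}: {n0,n2} ∩ {n0,n5} = {n0}; idom=n0
  n8: preds {n5,n7}: {n0,n5} ∩ {n0,n7} = {n0}; idom=n0
  n9: preds {n1,n6,n7}: {n0,n1} ∩ {n0,n1,n4,n6} ∩ {n0,n7} = {n0}; idom=n0

DF derivation:
  join n5 pred n3: n3→n2 stop@n0
  join n5 pred n4: n4→n1 stop@n0
  join n7 pred n2: n2 stop@n0
  join n7 pred n5: n5 stop@n0
  join n8 pred n5: n5 stop@n0
  join n8 pred n7: n7 stop@n0
  join n9 pred n1: n1 stop@n0
  join n9 pred n6: n6→n4→n1 stop@n0
  join n9 pred n7: n7 stop@n0
  DF(n0)=∅
  DF(n1)={n5,n9}
  DF(n2)={n5,n7}
  DF(n3)={n5}
  DF(n4)={n5,n9}
  DF(n5)={n7,n8}
  DF(n6)={n9}
  DF(n7)={n8,n9}
  DF(n8)=∅
  DF(n9)=∅

DF(n7) = ["n8", "n9"]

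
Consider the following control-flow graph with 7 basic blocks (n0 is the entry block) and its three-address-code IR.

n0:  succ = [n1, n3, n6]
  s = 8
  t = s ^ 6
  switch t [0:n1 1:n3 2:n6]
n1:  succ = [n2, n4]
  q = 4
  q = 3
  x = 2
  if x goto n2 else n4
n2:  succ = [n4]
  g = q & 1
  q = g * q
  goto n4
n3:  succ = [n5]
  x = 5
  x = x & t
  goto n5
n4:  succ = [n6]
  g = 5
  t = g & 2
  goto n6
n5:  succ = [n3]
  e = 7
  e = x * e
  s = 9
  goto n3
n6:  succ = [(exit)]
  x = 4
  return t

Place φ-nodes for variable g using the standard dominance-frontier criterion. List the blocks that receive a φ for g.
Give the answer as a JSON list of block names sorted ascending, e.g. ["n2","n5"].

idom tree: n1←n0 n2←n1 n3←n0 n4←n1 n5←n3 n6←n0
Dom at joins:
  n3: preds {n0,n5}: {n0} ∩ {n0,n3,n5} = {n0}; idom=n0
  n4: preds {n1,n2}: {n0,n1} ∩ {n0,n1,n2} = {n0,n1}; idom=n1
  n6: preds {n0,n4}: {n0} ∩ {n0,n1,n4} = {n0}; idom=n0

DF walk-up:
  join n3 pred n0: · stop@n0
  join n3 pred n5: n5→n3 stop@n0
  join n4 pred n1: · stop@n1
  join n4 pred n2: n2 stop@n1
  join n6 pred n0: · stop@n0
  join n6 pred n4: n4→n1 stop@n0
  n0: DF=∅
  n1: DF={n6}
  n2: DF={n4}
  n3: DF={n3}
  n4: DF={n6}
  n5: DF={n3}
  n6: DF=∅

φ for g: defs {n2,n4}
  DF⁺ = {n4,n6}

Answer: ["n4", "n6"]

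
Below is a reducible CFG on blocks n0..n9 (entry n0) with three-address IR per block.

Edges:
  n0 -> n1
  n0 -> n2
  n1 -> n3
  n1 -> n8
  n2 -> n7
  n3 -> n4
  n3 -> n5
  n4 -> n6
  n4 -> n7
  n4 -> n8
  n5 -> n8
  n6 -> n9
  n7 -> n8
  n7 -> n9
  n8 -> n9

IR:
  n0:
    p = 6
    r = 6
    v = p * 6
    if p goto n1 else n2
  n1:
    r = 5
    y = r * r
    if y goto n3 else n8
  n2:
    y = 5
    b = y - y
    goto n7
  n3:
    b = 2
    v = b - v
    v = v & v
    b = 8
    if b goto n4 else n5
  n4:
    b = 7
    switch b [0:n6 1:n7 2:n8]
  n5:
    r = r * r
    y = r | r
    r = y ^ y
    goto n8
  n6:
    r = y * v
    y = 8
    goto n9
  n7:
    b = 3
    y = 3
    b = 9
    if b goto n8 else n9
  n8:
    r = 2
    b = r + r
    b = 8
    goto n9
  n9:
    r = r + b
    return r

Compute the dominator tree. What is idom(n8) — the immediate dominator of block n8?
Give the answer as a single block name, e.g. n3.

Answer: n0

Working:
idom tree: n1←n0 n2←n0 n3←n1 n4←n3 n5←n3 n6←n4 n7←n0 n8←n0 n9←n0
Dom at joins:
  n7: preds {n2,n4}: {n0,n2} ∩ {n0,n1,n3,n4} = {n0}; idom=n0
  n8: preds {n1,n4,n5,n7}: {n0,n1} ∩ {n0,n1,n3,n4} ∩ {n0,n1,n3,n5} ∩ {n0,n7} = {n0}; idom=n0
  n9: preds {n6,n7,n8}: {n0,n1,n3,n4,n6} ∩ {n0,n7} ∩ {n0,n8} = {n0}; idom=n0

idom(n8) = n0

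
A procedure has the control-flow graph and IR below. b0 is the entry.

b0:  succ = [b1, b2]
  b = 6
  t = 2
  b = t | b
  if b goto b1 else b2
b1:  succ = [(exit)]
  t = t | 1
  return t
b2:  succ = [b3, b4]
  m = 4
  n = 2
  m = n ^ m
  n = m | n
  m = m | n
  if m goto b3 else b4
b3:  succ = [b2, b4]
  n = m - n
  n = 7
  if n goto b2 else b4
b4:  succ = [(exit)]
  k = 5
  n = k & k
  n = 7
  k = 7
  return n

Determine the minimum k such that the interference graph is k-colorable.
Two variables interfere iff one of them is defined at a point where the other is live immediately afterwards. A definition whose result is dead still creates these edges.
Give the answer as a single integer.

Per-block:
  b0 def {b,t} use ∅
  b1 def {t} use {t}
  b2 def {m,n} use ∅
  b3 def {n} use {m,n}
  b4 def {k,n} use ∅

Backward fixpoint:
  live b0: ∅→{t}
  live b1: {t}→∅
  live b2: ∅→{m,n}
  live b3: {m,n}→∅
  live b4: ∅→∅

Interfere edges:
  b↔{t}
  k↔{n}
  m↔{n}
  n↔{k,m}
  t↔{b}

Registers:
  lower bound: {b,t} mutually conflict ⇒ χ ≥ 2
  assign b→R0 k→R1 m→R1 n→R0 t→R1 — no edge inside a register ⇒ χ ≤ 2
  χ = 2

Answer: 2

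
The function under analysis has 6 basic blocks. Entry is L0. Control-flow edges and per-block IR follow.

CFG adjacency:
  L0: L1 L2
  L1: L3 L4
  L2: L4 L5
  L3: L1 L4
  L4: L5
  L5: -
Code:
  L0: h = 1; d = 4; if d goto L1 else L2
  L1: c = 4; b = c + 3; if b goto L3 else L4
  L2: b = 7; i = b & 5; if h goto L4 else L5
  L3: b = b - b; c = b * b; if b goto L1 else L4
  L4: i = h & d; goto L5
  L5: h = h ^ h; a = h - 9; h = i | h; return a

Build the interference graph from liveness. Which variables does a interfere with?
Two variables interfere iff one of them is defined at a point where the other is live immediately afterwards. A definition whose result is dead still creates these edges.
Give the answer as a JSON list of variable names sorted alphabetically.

Per-block:
  L0 def {d,h} use ∅
  L1 def {b,c} use ∅
  L2 def {b,i} use {h}
  L3 def {b,c} use {b}
  L4 def {i} use {d,h}
  L5 def {a,h} use {h,i}

Liveness:
  L0 li=∅ lo={d,h}
  L1 li={d,h} lo={b,d,h}
  L2 li={d,h} lo={d,h,i}
  L3 li={b,d,h} lo={d,h}
  L4 li={d,h} lo={h,i}
  L5 li={h,i} lo=∅

Interference:
  a — {h,i}
  b — {c,d,h}
  c — {b,d,h}
  d — {b,c,h,i}
  h — {a,b,c,d,i}
  i — {a,d,h}

N(a) = ["h", "i"]

Answer: ["h", "i"]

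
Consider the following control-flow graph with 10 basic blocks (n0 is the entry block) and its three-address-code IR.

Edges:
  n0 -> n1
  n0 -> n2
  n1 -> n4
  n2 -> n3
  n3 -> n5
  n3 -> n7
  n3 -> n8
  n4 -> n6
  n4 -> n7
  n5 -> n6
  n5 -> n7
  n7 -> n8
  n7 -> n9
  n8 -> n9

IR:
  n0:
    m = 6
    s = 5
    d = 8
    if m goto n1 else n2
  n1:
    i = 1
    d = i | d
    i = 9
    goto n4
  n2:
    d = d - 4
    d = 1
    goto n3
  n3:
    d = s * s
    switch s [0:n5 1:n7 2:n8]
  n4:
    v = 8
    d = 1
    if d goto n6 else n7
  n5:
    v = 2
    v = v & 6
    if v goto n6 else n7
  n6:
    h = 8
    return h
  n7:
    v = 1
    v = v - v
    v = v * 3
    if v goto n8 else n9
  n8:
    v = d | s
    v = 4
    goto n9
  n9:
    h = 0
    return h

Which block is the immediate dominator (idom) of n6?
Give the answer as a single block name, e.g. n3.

idom tree: n1←n0 n2←n0 n3←n2 n4←n1 n5←n3 n6←n0 n7←n0 n8←n0 n9←n0
Join-block Dom:
  n6: preds {n4,n5}: {n0,n1,n4} ∩ {n0,n2,n3,n5} = {n0}; idom=n0
  n7: preds {n3,n4,n5}: {n0,n2,n3} ∩ {n0,n1,n4} ∩ {n0,n2,n3,n5} = {n0}; idom=n0
  n8: preds {n3,n7}: {n0,n2,n3} ∩ {n0,n7} = {n0}; idom=n0
  n9: preds {n7,n8}: {n0,n7} ∩ {n0,n8} = {n0}; idom=n0

idom(n6) = n0

Answer: n0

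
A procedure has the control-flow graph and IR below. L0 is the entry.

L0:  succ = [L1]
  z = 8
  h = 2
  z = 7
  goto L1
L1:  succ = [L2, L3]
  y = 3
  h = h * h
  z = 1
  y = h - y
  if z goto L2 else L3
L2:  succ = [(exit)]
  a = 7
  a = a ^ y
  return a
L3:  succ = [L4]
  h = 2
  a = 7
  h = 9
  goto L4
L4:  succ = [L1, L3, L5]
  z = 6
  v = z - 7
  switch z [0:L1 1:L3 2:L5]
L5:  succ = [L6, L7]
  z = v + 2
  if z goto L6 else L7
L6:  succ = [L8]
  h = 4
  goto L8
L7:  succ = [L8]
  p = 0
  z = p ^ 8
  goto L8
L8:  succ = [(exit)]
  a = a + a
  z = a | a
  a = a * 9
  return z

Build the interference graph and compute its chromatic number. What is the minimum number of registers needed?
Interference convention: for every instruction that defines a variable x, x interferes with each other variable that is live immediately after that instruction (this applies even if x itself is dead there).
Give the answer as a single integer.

Answer: 4

Working:
def/use:
  L0 def {h,z} use ∅
  L1 def {h,y,z} use {h}
  L2 def {a} use {y}
  L3 def {a,h} use ∅
  L4 def {v,z} use ∅
  L5 def {z} use {v}
  L6 def {h} use ∅
  L7 def {p,z} use ∅
  L8 def {a,z} use {a}

Live sets:
  L0: in=∅ out={h}
  L1: in={h} out={y}
  L2: in={y} out=∅
  L3: in=∅ out={a,h}
  L4: in={a,h} out={a,h,v}
  L5: in={a,v} out={a}
  L6: in={a} out={a}
  L7: in={a} out={a}
  L8: in={a} out=∅

Interference:
  a — {h,p,v,y,z}
  h — {a,v,y,z}
  p — {a}
  v — {a,h,z}
  y — {a,h,z}
  z — {a,h,v,y}

Registers:
  {a,h,v,z} pairwise interfere (4-clique) ⇒ χ ≥ 4
  assign a→R0 h→R1 p→R1 v→R3 y→R3 z→R2 — no edge inside a register ⇒ χ ≤ 4
  χ = 4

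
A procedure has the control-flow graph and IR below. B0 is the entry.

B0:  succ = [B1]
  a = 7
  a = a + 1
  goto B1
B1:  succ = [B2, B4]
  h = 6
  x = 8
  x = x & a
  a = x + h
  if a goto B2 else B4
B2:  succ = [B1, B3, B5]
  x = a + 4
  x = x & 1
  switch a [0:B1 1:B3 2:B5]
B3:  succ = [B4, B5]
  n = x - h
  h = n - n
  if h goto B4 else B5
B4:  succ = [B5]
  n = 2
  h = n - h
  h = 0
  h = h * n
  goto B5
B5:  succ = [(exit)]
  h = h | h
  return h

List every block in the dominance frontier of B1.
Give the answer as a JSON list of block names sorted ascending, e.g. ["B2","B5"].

idom tree: B1←B0 B2←B1 B3←B2 B4←B1 B5←B1
Dom at joins:
  B1: preds {B0,B2}: {B0} ∩ {B0,B1,B2} = {B0}; idom=B0
  B4: preds {B1,B3}: {B0,B1} ∩ {B0,B1,B2,B3} = {B0,B1}; idom=B1
  B5: preds {B2,B3,B4}: {B0,B1,B2} ∩ {B0,B1,B2,B3} ∩ {B0,B1,B4} = {B0,B1}; idom=B1

Frontier:
  B1←B0: walk · to B0
  B1←B2: walk B2→B1 to B0
  B4←B1: walk · to B1
  B4←B3: walk B3→B2 to B1
  B5←B2: walk B2 to B1
  B5←B3: walk B3→B2 to B1
  B5←B4: walk B4 to B1
  B0: DF=∅
  B1: DF={B1}
  B2: DF={B1,B4,B5}
  B3: DF={B4,B5}
  B4: DF={B5}
  B5: DF=∅

DF(B1) = ["B1"]

Answer: ["B1"]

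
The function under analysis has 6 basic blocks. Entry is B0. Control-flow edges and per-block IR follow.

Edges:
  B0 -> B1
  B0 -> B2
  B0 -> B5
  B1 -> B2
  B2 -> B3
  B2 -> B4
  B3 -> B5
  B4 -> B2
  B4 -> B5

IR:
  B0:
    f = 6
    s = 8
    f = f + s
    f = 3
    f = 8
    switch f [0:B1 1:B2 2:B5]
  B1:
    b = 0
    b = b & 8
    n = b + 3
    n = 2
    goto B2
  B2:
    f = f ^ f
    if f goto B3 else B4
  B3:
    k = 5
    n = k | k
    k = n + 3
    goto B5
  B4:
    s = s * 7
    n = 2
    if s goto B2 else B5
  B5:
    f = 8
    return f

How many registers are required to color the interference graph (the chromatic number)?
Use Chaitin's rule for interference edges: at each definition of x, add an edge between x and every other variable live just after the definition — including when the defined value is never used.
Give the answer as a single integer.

Answer: 3

Analysis:
Block summaries:
  B0 def {f,s} use ∅
  B1 def {b,n} use ∅
  B2 def {f} use {f}
  B3 def {k,n} use ∅
  B4 def {n,s} use {s}
  B5 def {f} use ∅

Liveness:
  live B0: ∅→{f,s}
  live B1: {f,s}→{f,s}
  live B2: {f,s}→{f,s}
  live B3: ∅→∅
  live B4: {f,s}→{f,s}
  live B5: ∅→∅

Conflict graph:
  b — {f,s}
  f — {b,n,s}
  k — ∅
  n — {f,s}
  s — {b,f,n}

Registers:
  clique {b,f,s} ⇒ need ≥ 3
  3-colouring: c0={f,k}  c1={s}  c2={b,n}
  χ = 3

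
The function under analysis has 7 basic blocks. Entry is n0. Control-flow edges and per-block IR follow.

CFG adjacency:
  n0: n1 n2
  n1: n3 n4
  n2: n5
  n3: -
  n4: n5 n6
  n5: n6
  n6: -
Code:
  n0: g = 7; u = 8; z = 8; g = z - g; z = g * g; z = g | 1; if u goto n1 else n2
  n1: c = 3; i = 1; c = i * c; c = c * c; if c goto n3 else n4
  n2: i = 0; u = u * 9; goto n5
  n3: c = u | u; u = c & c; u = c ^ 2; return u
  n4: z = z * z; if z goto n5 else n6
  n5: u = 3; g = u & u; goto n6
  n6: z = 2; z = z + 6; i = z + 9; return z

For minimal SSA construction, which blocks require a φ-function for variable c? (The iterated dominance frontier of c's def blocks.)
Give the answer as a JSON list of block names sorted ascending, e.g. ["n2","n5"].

idom tree: n1←n0 n2←n0 n3←n1 n4←n1 n5←n0 n6←n0
Dom at joins:
  n5: preds {n2,n4}: {n0,n2} ∩ {n0,n1,n4} = {n0}; idom=n0
  n6: preds {n4,n5}: {n0,n1,n4} ∩ {n0,n5} = {n0}; idom=n0

Frontier:
  join n5 pred n2: n2 stop@n0
  join n5 pred n4: n4→n1 stop@n0
  join n6 pred n4: n4→n1 stop@n0
  join n6 pred n5: n5 stop@n0
  DF(n0)=∅
  DF(n1)={n5,n6}
  DF(n2)={n5}
  DF(n3)=∅
  DF(n4)={n5,n6}
  DF(n5)={n6}
  DF(n6)=∅

φ for c: defs {n1,n3}
  DF⁺ = {n5,n6}

Answer: ["n5", "n6"]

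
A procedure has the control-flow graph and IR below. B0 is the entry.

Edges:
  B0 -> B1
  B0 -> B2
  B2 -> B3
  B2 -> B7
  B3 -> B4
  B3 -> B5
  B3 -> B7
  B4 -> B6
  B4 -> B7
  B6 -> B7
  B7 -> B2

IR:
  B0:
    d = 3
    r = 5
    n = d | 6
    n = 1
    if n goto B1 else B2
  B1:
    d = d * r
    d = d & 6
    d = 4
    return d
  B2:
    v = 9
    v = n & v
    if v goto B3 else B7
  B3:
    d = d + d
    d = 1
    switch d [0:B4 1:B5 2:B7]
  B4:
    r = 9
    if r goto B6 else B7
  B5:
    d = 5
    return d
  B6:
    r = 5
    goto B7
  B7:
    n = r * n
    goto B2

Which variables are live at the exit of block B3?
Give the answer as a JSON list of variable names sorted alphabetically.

def/use:
  B0: {d,n,r} / ∅
  B1: {d} / {d,r}
  B2: {v} / {n}
  B3: {d} / {d}
  B4: {r} / ∅
  B5: {d} / ∅
  B6: {r} / ∅
  B7: {n} / {n,r}

Live sets:
  live B0: ∅→{d,n,r}
  live B1: {d,r}→∅
  live B2: {d,n,r}→{d,n,r}
  live B3: {d,n,r}→{d,n,r}
  live B4: {d,n}→{d,n,r}
  live B5: ∅→∅
  live B6: {d,n}→{d,n,r}
  live B7: {d,n,r}→{d,n,r}

live-out(B3) = ["d", "n", "r"]

Answer: ["d", "n", "r"]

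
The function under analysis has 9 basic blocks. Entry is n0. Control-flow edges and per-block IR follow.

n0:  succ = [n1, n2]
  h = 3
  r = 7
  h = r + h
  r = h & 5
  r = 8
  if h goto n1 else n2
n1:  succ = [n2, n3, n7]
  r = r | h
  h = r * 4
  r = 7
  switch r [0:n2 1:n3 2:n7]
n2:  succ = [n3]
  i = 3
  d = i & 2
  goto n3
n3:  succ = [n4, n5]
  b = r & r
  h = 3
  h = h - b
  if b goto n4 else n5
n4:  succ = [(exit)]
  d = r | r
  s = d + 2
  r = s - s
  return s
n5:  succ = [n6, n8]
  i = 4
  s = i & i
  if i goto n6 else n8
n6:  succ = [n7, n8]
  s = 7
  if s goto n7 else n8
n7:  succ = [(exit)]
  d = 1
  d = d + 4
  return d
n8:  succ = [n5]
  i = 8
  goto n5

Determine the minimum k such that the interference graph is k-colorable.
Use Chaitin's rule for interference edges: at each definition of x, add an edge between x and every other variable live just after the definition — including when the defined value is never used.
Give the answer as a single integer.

Answer: 3

Working:
Per-block:
  n0: {h,r} / ∅
  n1: {h,r} / {h,r}
  n2: {d,i} / ∅
  n3: {b,h} / {r}
  n4: {d,r,s} / {r}
  n5: {i,s} / ∅
  n6: {s} / ∅
  n7: {d} / ∅
  n8: {i} / ∅

Live sets:
  n0 li=∅ lo={h,r}
  n1 li={h,r} lo={r}
  n2 li={r} lo={r}
  n3 li={r} lo={r}
  n4 li={r} lo=∅
  n5 li=∅ lo=∅
  n6 li=∅ lo=∅
  n7 li=∅ lo=∅
  n8 li=∅ lo=∅

Interfere edges:
  b — {h,r}
  d — {r}
  h — {b,r}
  i — {r,s}
  r — {b,d,h,i,s}
  s — {i,r}

Chromatic number:
  {b,h,r} pairwise interfere (3-clique) ⇒ χ ≥ 3
  assign b→c1 d→c1 h→c2 i→c1 r→c0 s→c2 — no edge inside a register ⇒ χ ≤ 3
  χ = 3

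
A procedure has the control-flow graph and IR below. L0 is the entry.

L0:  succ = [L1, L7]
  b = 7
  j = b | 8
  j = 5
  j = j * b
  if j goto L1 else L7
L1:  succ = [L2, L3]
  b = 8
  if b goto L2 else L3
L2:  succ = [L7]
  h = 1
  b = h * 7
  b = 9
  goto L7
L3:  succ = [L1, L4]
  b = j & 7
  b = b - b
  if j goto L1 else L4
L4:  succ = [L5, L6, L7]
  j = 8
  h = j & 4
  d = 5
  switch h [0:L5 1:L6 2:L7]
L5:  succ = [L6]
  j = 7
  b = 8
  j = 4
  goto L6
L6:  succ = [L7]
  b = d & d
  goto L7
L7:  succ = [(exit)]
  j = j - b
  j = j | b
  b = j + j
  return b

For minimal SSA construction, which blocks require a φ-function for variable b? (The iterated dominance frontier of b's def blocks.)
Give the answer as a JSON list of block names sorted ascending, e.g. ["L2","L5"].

Answer: ["L1", "L6", "L7"]

Analysis:
idom tree: L1←L0 L2←L1 L3←L1 L4←L3 L5←L4 L6←L4 L7←L0
Join-block Dom:
  L1: preds {L0,L3}: {L0} ∩ {L0,L1,L3} = {L0}; idom=L0
  L6: preds {L4,L5}: {L0,L1,L3,L4} ∩ {L0,L1,L3,L4,L5} = {L0,L1,L3,L4}; idom=L4
  L7: preds {L0,L2,L4,L6}: {L0} ∩ {L0,L1,L2} ∩ {L0,L1,L3,L4} ∩ {L0,L1,L3,L4,L6} = {L0}; idom=L0

DF derivation:
  L1←L0: walk · to L0
  L1←L3: walk L3→L1 to L0
  L6←L4: walk · to L4
  L6←L5: walk L5 to L4
  L7←L0: walk · to L0
  L7←L2: walk L2→L1 to L0
  L7←L4: walk L4→L3→L1 to L0
  L7←L6: walk L6→L4→L3→L1 to L0
  DF(L0)=∅
  DF(L1)={L1,L7}
  DF(L2)={L7}
  DF(L3)={L1,L7}
  DF(L4)={L7}
  DF(L5)={L6}
  DF(L6)={L7}
  DF(L7)=∅

φ for b: defs {L0,L1,L2,L3,L5,L6,L7}
  DF⁺ = {L1,L6,L7}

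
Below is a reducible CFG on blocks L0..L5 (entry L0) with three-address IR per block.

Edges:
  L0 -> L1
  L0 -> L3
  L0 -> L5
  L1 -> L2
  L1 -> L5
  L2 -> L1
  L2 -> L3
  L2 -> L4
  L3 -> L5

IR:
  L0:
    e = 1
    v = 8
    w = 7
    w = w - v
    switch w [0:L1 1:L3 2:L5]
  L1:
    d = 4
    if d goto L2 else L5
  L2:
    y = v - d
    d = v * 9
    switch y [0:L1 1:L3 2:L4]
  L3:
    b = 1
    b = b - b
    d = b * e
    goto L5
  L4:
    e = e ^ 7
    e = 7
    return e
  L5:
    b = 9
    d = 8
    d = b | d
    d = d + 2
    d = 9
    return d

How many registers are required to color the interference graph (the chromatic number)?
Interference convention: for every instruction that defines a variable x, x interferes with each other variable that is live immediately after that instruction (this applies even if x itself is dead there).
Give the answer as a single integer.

Block summaries:
  L0: def={e,v,w} ue=∅
  L1: def={d} ue=∅
  L2: def={d,y} ue={d,v}
  L3: def={b,d} ue={e}
  L4: def={e} ue={e}
  L5: def={b,d} ue=∅

Backward fixpoint:
  L0 li=∅ lo={e,v}
  L1 li={e,v} lo={d,e,v}
  L2 li={d,e,v} lo={e,v}
  L3 li={e} lo=∅
  L4 li={e} lo=∅
  L5 li=∅ lo=∅

Conflict graph:
  b↔{d,e}
  d↔{b,e,v,y}
  e↔{b,d,v,w,y}
  v↔{d,e,w,y}
  w↔{e,v}
  y↔{d,e,v}

Registers:
  lower bound: {d,e,v,y} mutually conflict ⇒ χ ≥ 4
  4-colouring: R0={e}  R1={d,w}  R2={b,v}  R3={y}
  χ = 4

Answer: 4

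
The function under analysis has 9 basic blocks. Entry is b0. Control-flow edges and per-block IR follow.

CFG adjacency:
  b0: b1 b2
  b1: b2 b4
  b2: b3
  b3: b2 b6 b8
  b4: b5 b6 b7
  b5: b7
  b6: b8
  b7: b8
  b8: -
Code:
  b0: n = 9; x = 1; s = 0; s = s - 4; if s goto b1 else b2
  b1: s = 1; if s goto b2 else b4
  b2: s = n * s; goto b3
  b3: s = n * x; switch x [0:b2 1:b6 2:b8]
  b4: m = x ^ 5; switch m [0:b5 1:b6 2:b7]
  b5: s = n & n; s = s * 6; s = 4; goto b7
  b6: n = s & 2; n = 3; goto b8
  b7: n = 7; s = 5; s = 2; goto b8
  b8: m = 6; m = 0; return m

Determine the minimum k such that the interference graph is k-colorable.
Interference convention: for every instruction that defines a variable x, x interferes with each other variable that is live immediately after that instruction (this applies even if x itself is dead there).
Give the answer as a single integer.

Answer: 3

Working:
Block summaries:
  b0 def {n,s,x} use ∅
  b1 def {s} use ∅
  b2 def {s} use {n,s}
  b3 def {s} use {n,x}
  b4 def {m} use {x}
  b5 def {s} use {n}
  b6 def {n} use {s}
  b7 def {n,s} use ∅
  b8 def {m} use ∅

Live sets:
  b0 li=∅ lo={n,s,x}
  b1 li={n,x} lo={n,s,x}
  b2 li={n,s,x} lo={n,x}
  b3 li={n,x} lo={n,s,x}
  b4 li={n,s,x} lo={n,s}
  b5 li={n} lo=∅
  b6 li={s} lo=∅
  b7 li=∅ lo=∅
  b8 li=∅ lo=∅

Conflict graph:
  m — {n,s}
  n — {m,s,x}
  s — {m,n,x}
  x — {n,s}

Colouring:
  clique {m,n,s} ⇒ need ≥ 3
  assign m→c2 n→c0 s→c1 x→c2 — no edge inside a register ⇒ χ ≤ 3
  χ = 3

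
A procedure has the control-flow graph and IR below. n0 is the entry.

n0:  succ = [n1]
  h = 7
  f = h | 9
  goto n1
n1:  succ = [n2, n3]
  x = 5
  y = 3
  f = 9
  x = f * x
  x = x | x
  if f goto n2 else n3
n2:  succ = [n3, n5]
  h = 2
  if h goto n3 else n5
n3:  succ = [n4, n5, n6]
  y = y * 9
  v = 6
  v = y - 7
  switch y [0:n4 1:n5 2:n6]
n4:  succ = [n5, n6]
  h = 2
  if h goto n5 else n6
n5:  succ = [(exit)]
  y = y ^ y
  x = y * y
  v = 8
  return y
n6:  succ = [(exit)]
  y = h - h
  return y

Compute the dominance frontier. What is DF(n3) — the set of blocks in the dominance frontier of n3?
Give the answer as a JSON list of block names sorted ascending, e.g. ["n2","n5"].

Answer: ["n5"]

Derivation:
idom tree: n1←n0 n2←n1 n3←n1 n4←n3 n5←n1 n6←n3
Dom∩ at merges:
  n3: preds {n1,n2}: {n0,n1} ∩ {n0,n1,n2} = {n0,n1}; idom=n1
  n5: preds {n2,n3,n4}: {n0,n1,n2} ∩ {n0,n1,n3} ∩ {n0,n1,n3,n4} = {n0,n1}; idom=n1
  n6: preds {n3,n4}: {n0,n1,n3} ∩ {n0,n1,n3,n4} = {n0,n1,n3}; idom=n3

Frontier:
  n3←n1: walk · to n1
  n3←n2: walk n2 to n1
  n5←n2: walk n2 to n1
  n5←n3: walk n3 to n1
  n5←n4: walk n4→n3 to n1
  n6←n3: walk · to n3
  n6←n4: walk n4 to n3
  n0: DF=∅
  n1: DF=∅
  n2: DF={n3,n5}
  n3: DF={n5}
  n4: DF={n5,n6}
  n5: DF=∅
  n6: DF=∅

DF(n3) = ["n5"]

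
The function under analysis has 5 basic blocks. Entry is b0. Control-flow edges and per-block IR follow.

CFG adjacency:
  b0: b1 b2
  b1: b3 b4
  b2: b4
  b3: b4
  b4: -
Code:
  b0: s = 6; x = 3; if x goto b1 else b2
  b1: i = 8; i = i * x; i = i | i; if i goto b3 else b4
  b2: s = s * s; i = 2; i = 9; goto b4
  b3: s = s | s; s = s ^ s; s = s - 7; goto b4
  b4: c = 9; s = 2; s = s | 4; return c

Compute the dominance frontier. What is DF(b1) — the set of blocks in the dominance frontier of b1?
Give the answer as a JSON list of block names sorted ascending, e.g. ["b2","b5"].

Answer: ["b4"]

Working:
idom tree: b1←b0 b2←b0 b3←b1 b4←b0
Dom at joins:
  b4: preds {b1,b2,b3}: {b0,b1} ∩ {b0,b2} ∩ {b0,b1,b3} = {b0}; idom=b0

DF derivation:
  b4←b1: walk b1 to b0
  b4←b2: walk b2 to b0
  b4←b3: walk b3→b1 to b0
  b0: DF=∅
  b1: DF={b4}
  b2: DF={b4}
  b3: DF={b4}
  b4: DF=∅

DF(b1) = ["b4"]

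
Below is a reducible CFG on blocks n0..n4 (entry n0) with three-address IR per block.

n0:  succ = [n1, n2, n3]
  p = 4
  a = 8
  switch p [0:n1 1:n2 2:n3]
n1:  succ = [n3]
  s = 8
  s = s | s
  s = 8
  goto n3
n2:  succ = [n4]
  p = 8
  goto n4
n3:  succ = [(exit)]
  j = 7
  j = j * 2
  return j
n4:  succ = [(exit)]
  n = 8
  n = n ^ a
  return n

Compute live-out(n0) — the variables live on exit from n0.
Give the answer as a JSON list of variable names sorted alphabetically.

Answer: ["a"]

Working:
def/use:
  n0: def={a,p} ue=∅
  n1: def={s} ue=∅
  n2: def={p} ue=∅
  n3: def={j} ue=∅
  n4: def={n} ue={a}

Live sets:
  n0: in=∅ out={a}
  n1: in=∅ out=∅
  n2: in={a} out={a}
  n3: in=∅ out=∅
  n4: in={a} out=∅

live-out(n0) = ["a"]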